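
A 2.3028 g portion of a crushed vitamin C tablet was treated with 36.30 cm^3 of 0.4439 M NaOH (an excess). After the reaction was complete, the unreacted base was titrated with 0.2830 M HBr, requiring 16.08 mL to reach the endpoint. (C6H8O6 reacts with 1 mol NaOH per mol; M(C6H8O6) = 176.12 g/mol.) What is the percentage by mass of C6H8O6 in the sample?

88.4%

Total n(NaOH) added = 0.4439 x 0.03630 = 0.01611 mol.
n(HBr) used = 0.2830 x 0.01608 = 0.004551 mol, which equals the excess n(NaOH).
So n(NaOH) consumed by the sample = 0.01611 - 0.004551 = 0.01156 mol.
n(C6H8O6) = 0.01156 / 1 = 0.01156 mol.
mass C6H8O6 = 0.01156 x 176.12 = 2.036 g, so %C6H8O6 = 2.036/2.3028 x 100 = 88.4%.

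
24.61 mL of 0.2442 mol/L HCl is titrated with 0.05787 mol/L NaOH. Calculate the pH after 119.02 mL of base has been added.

n(acid) = 0.2442 x 0.02461 = 0.006010 mol; n(NaOH) added = 0.05787 x 0.1190 = 0.006888 mol.
Base is in excess by 0.006888 - 0.006010 = 0.0008779 mol in a total volume of 0.1436 L.
[OH^-] = 0.0008779/0.1436 = 0.006112 M, so pOH = 2.21 and pH = 14.00 - 2.21 = 11.79.

11.79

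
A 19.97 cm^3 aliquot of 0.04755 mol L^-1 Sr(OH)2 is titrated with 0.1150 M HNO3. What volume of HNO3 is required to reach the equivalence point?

n(Sr(OH)2) = 0.04755 mol/L x 0.01997 L = 0.0009496 mol.
The neutralisation is 1 Sr(OH)2 : 2 HNO3, so n(HNO3) = 0.0009496 x 2/1 = 0.001899 mol.
V(HNO3) = 0.001899 / 0.1150 = 0.01651 L = 16.5 mL.

16.5 mL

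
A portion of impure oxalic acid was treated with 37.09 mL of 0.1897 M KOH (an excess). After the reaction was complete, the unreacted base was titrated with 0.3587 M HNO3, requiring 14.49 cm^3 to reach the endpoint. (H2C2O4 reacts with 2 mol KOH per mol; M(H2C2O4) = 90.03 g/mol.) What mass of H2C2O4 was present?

Total n(KOH) added = 0.1897 x 0.03709 = 0.007036 mol.
n(HNO3) used = 0.3587 x 0.01449 = 0.005198 mol, which equals the excess n(KOH).
So n(KOH) consumed by the sample = 0.007036 - 0.005198 = 0.001838 mol.
n(H2C2O4) = 0.001838 / 2 = 0.0009192 mol.
mass = 0.0009192 mol x 90.03 g/mol = 0.0828 g.

0.0828 g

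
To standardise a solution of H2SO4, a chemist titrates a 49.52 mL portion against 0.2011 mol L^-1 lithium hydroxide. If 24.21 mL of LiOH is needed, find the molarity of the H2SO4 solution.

0.0492 M

n(LiOH) delivered = 0.2011 x 0.02421 = 0.004869 mol.
The reaction is 1 H2SO4 + 2 LiOH, so n(H2SO4) = 0.004869 x 1/2 = 0.002434 mol.
[H2SO4] = 0.002434 mol / 0.04952 L = 0.0492 M.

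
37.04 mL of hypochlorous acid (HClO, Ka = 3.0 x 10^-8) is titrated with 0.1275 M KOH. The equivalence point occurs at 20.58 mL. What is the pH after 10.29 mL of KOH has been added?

10.29 mL is exactly half the equivalence volume (20.58/2), i.e. the half-equivalence point.
There, n(HA) = n(A^-), so pH = pKa = -log(3.0 x 10^-8) = 7.52.

7.52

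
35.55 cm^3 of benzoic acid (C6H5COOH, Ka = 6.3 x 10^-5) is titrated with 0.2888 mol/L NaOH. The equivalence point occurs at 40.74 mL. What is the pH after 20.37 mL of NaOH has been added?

4.20

20.37 mL is exactly half the equivalence volume (40.74/2), i.e. the half-equivalence point.
There, n(HA) = n(A^-), so pH = pKa = -log(6.3 x 10^-5) = 4.20.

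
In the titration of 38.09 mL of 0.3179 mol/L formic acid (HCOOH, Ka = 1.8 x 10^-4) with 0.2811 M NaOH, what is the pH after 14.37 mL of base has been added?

Initial n(HCOOH) = 0.3179 x 0.03809 = 0.01211 mol.
n(NaOH) added = 0.2811 x 0.01437 = 0.004039 mol, converting that many moles of HCOOH to HCOO-.
Remaining n(HCOOH) = 0.008069 mol; n(HCOO-) = 0.004039 mol.
By Henderson-Hasselbalch, pH = pKa + log([A^-]/[HA]) = 3.74 + log(0.004039/0.008069) = 3.74 + (-0.30) = 3.44.

3.44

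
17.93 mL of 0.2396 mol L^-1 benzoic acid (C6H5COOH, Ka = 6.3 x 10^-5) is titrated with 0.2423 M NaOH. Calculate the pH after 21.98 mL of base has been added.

n(acid) = 0.2396 x 0.01793 = 0.004296 mol; n(NaOH) added = 0.2423 x 0.02198 = 0.005326 mol.
Base is in excess by 0.005326 - 0.004296 = 0.001030 mol in a total volume of 0.03991 L.
[OH^-] = 0.001030/0.03991 = 0.02580 M, so pOH = 1.59 and pH = 14.00 - 1.59 = 12.41.

12.41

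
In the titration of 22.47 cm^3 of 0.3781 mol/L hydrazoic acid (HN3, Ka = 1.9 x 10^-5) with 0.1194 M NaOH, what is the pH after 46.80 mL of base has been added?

Initial n(HN3) = 0.3781 x 0.02247 = 0.008496 mol.
n(NaOH) added = 0.1194 x 0.04680 = 0.005588 mol, converting that many moles of HN3 to N3-.
Remaining n(HN3) = 0.002908 mol; n(N3-) = 0.005588 mol.
By Henderson-Hasselbalch, pH = pKa + log([A^-]/[HA]) = 4.72 + log(0.005588/0.002908) = 4.72 + (+0.28) = 5.00.

5.00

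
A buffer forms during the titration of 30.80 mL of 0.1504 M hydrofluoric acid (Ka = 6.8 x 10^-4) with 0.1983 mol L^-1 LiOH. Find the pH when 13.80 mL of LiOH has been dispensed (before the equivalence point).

3.33

Initial n(HF) = 0.1504 x 0.03080 = 0.004632 mol.
n(LiOH) added = 0.1983 x 0.01380 = 0.002737 mol, converting that many moles of HF to F-.
Remaining n(HF) = 0.001896 mol; n(F-) = 0.002737 mol.
By Henderson-Hasselbalch, pH = pKa + log([A^-]/[HA]) = 3.17 + log(0.002737/0.001896) = 3.17 + (+0.16) = 3.33.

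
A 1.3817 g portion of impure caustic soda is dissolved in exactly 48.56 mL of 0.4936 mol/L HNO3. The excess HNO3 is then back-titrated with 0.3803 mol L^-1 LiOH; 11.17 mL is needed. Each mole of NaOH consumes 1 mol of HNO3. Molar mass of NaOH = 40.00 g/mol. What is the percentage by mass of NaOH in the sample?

Total n(HNO3) added = 0.4936 x 0.04856 = 0.02397 mol.
n(LiOH) used = 0.3803 x 0.01117 = 0.004248 mol, which equals the excess n(HNO3).
So n(HNO3) consumed by the sample = 0.02397 - 0.004248 = 0.01972 mol.
n(NaOH) = 0.01972 / 1 = 0.01972 mol.
mass NaOH = 0.01972 x 40.00 = 0.7889 g, so %NaOH = 0.7889/1.3817 x 100 = 57.1%.

57.1%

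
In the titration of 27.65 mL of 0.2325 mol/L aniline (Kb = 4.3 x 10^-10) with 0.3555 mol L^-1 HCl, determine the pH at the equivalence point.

2.74

n(C6H5NH2) = 0.2325 x 0.02765 = 0.006429 mol; V(HCl) at equivalence = 0.006429/0.3555 = 0.01808 L.
At equivalence the base is fully converted to C6H5NH3+; total volume = 0.04573 L, so [C6H5NH3+] = 0.006429/0.04573 = 0.1406 M.
Ka(C6H5NH3+) = Kw/Kb = 1.0e-14 / 4.3 x 10^-10 = 2.33e-5.
[H^+] = sqrt(Ka x [C6H5NH3+]) = sqrt(2.33e-5 x 0.1406) = 0.00181 M.
pH = -log(0.00181) = 2.74.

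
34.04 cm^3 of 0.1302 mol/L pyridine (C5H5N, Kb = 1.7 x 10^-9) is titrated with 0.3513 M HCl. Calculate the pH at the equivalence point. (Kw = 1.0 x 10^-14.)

n(C5H5N) = 0.1302 x 0.03404 = 0.004432 mol; V(HCl) at equivalence = 0.004432/0.3513 = 0.01262 L.
At equivalence the base is fully converted to C5H5NH+; total volume = 0.04666 L, so [C5H5NH+] = 0.004432/0.04666 = 0.09499 M.
Ka(C5H5NH+) = Kw/Kb = 1.0e-14 / 1.7 x 10^-9 = 5.88e-6.
[H^+] = sqrt(Ka x [C5H5NH+]) = sqrt(5.88e-6 x 0.09499) = 0.000748 M.
pH = -log(0.000748) = 3.13.

3.13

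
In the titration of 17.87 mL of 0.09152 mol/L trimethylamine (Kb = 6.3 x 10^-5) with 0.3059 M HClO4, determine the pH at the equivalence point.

n((CH3)3N) = 0.09152 x 0.01787 = 0.001635 mol; V(HClO4) at equivalence = 0.001635/0.3059 = 0.005346 L.
At equivalence the base is fully converted to (CH3)3NH+; total volume = 0.02322 L, so [(CH3)3NH+] = 0.001635/0.02322 = 0.07044 M.
Ka((CH3)3NH+) = Kw/Kb = 1.0e-14 / 6.3 x 10^-5 = 1.59e-10.
[H^+] = sqrt(Ka x [(CH3)3NH+]) = sqrt(1.59e-10 x 0.07044) = 3.34e-6 M.
pH = -log(3.34e-6) = 5.48.

5.48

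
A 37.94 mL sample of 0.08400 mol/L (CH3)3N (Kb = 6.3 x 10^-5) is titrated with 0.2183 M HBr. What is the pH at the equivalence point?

n((CH3)3N) = 0.08400 x 0.03794 = 0.003187 mol; V(HBr) at equivalence = 0.003187/0.2183 = 0.01460 L.
At equivalence the base is fully converted to (CH3)3NH+; total volume = 0.05254 L, so [(CH3)3NH+] = 0.003187/0.05254 = 0.06066 M.
Ka((CH3)3NH+) = Kw/Kb = 1.0e-14 / 6.3 x 10^-5 = 1.59e-10.
[H^+] = sqrt(Ka x [(CH3)3NH+]) = sqrt(1.59e-10 x 0.06066) = 3.10e-6 M.
pH = -log(3.10e-6) = 5.51.

5.51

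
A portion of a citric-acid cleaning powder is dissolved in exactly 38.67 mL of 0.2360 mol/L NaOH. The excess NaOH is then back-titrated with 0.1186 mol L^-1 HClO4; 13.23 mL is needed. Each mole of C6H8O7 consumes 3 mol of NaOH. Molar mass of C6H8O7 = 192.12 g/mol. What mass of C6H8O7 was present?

Total n(NaOH) added = 0.2360 x 0.03867 = 0.009126 mol.
n(HClO4) used = 0.1186 x 0.01323 = 0.001569 mol, which equals the excess n(NaOH).
So n(NaOH) consumed by the sample = 0.009126 - 0.001569 = 0.007557 mol.
n(C6H8O7) = 0.007557 / 3 = 0.002519 mol.
mass = 0.002519 mol x 192.12 g/mol = 0.484 g.

0.484 g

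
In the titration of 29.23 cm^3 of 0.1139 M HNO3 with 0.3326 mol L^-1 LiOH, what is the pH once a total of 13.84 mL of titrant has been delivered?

n(acid) = 0.1139 x 0.02923 = 0.003329 mol; n(LiOH) added = 0.3326 x 0.01384 = 0.004603 mol.
Base is in excess by 0.004603 - 0.003329 = 0.001274 mol in a total volume of 0.04307 L.
[OH^-] = 0.001274/0.04307 = 0.02958 M, so pOH = 1.53 and pH = 14.00 - 1.53 = 12.47.

12.47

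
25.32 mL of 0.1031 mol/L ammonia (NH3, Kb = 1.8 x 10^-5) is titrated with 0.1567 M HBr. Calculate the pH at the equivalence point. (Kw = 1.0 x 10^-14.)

5.23

n(NH3) = 0.1031 x 0.02532 = 0.002610 mol; V(HBr) at equivalence = 0.002610/0.1567 = 0.01666 L.
At equivalence the base is fully converted to NH4+; total volume = 0.04198 L, so [NH4+] = 0.002610/0.04198 = 0.06219 M.
Ka(NH4+) = Kw/Kb = 1.0e-14 / 1.8 x 10^-5 = 5.56e-10.
[H^+] = sqrt(Ka x [NH4+]) = sqrt(5.56e-10 x 0.06219) = 5.88e-6 M.
pH = -log(5.88e-6) = 5.23.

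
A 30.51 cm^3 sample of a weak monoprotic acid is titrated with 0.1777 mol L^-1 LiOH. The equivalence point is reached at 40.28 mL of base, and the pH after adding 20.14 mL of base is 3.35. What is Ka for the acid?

4.5 x 10^-4

20.14 mL is half of the equivalence volume, so this is the half-equivalence point where [HA] = [A^-].
At half-equivalence pH = pKa, so pKa = 3.35.
Ka = 10^(-3.35) = 4.5 x 10^-4.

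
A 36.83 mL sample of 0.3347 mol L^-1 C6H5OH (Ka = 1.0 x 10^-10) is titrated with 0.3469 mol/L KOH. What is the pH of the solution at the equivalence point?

n(C6H5OH) = 0.3347 x 0.03683 = 0.01233 mol; V(KOH) at equivalence = 0.01233/0.3469 = 0.03553 L.
At equivalence all the acid is converted to C6H5O-; total volume = 0.03683 + 0.03553 = 0.07236 L, so [C6H5O-] = 0.01233/0.07236 = 0.1703 M.
Kb = Kw/Ka = 1.0e-14 / 1.0 x 10^-10 = 0.000100.
[OH^-] = sqrt(Kb x [C6H5O-]) = sqrt(0.000100 x 0.1703) = 0.00413 M.
pOH = 2.38, so pH = 14.00 - 2.38 = 11.62.

11.62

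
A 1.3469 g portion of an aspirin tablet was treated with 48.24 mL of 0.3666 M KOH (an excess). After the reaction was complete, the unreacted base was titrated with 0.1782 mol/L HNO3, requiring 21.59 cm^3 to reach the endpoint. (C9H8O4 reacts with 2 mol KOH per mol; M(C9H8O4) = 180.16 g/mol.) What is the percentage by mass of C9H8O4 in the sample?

Total n(KOH) added = 0.3666 x 0.04824 = 0.01768 mol.
n(HNO3) used = 0.1782 x 0.02159 = 0.003847 mol, which equals the excess n(KOH).
So n(KOH) consumed by the sample = 0.01768 - 0.003847 = 0.01384 mol.
n(C9H8O4) = 0.01384 / 2 = 0.006919 mol.
mass C9H8O4 = 0.006919 x 180.16 = 1.246 g, so %C9H8O4 = 1.246/1.3469 x 100 = 92.5%.

92.5%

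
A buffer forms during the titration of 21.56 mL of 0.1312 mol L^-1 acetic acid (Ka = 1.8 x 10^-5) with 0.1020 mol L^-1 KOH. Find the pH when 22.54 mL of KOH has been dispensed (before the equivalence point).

Initial n(CH3COOH) = 0.1312 x 0.02156 = 0.002829 mol.
n(KOH) added = 0.1020 x 0.02254 = 0.002299 mol, converting that many moles of CH3COOH to CH3COO-.
Remaining n(CH3COOH) = 0.0005296 mol; n(CH3COO-) = 0.002299 mol.
By Henderson-Hasselbalch, pH = pKa + log([A^-]/[HA]) = 4.74 + log(0.002299/0.0005296) = 4.74 + (+0.64) = 5.38.

5.38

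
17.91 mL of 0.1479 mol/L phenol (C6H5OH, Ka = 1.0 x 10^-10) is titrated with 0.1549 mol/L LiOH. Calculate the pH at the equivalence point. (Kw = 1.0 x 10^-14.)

n(C6H5OH) = 0.1479 x 0.01791 = 0.002649 mol; V(LiOH) at equivalence = 0.002649/0.1549 = 0.01710 L.
At equivalence all the acid is converted to C6H5O-; total volume = 0.01791 + 0.01710 = 0.03501 L, so [C6H5O-] = 0.002649/0.03501 = 0.07566 M.
Kb = Kw/Ka = 1.0e-14 / 1.0 x 10^-10 = 0.000100.
[OH^-] = sqrt(Kb x [C6H5O-]) = sqrt(0.000100 x 0.07566) = 0.00275 M.
pOH = 2.56, so pH = 14.00 - 2.56 = 11.44.

11.44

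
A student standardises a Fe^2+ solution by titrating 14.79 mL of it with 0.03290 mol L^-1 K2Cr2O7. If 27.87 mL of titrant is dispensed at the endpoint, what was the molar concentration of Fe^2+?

n(K2Cr2O7) = 0.03290 x 0.02787 = 0.0009169 mol.
From the balanced equation, 1 mol K2Cr2O7 reacts with 6 mol Fe^2+, so n(Fe^2+) = 0.0009169 x 6/1 = 0.005502 mol.
[Fe^2+] = 0.005502 / 0.01479 L = 0.372 M.

0.372 M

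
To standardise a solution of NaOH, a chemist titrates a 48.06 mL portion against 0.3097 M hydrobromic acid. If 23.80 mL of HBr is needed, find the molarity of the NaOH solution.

n(HBr) delivered = 0.3097 x 0.02380 = 0.007371 mol.
For a 1:1 reaction, n(NaOH) = 0.007371 mol.
[NaOH] = 0.007371 mol / 0.04806 L = 0.153 M.

0.153 M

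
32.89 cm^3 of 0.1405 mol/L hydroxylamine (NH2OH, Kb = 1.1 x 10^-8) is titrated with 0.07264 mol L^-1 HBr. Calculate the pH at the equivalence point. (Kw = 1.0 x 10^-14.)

n(NH2OH) = 0.1405 x 0.03289 = 0.004621 mol; V(HBr) at equivalence = 0.004621/0.07264 = 0.06362 L.
At equivalence the base is fully converted to NH3OH+; total volume = 0.09651 L, so [NH3OH+] = 0.004621/0.09651 = 0.04788 M.
Ka(NH3OH+) = Kw/Kb = 1.0e-14 / 1.1 x 10^-8 = 9.09e-7.
[H^+] = sqrt(Ka x [NH3OH+]) = sqrt(9.09e-7 x 0.04788) = 0.000209 M.
pH = -log(0.000209) = 3.68.

3.68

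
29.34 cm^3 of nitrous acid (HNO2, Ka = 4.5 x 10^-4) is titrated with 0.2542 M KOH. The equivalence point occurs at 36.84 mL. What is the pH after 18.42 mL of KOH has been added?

3.35

18.42 mL is exactly half the equivalence volume (36.84/2), i.e. the half-equivalence point.
There, n(HA) = n(A^-), so pH = pKa = -log(4.5 x 10^-4) = 3.35.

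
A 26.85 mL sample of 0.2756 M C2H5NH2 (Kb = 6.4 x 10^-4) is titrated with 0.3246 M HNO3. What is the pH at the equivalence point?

5.82

n(C2H5NH2) = 0.2756 x 0.02685 = 0.007400 mol; V(HNO3) at equivalence = 0.007400/0.3246 = 0.02280 L.
At equivalence the base is fully converted to C2H5NH3+; total volume = 0.04965 L, so [C2H5NH3+] = 0.007400/0.04965 = 0.1490 M.
Ka(C2H5NH3+) = Kw/Kb = 1.0e-14 / 6.4 x 10^-4 = 1.56e-11.
[H^+] = sqrt(Ka x [C2H5NH3+]) = sqrt(1.56e-11 x 0.1490) = 1.53e-6 M.
pH = -log(1.53e-6) = 5.82.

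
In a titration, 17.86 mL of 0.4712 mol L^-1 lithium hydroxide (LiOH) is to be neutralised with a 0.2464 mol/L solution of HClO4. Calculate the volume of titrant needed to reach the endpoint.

n(LiOH) = 0.4712 mol/L x 0.01786 L = 0.008416 mol.
At equivalence n(HClO4) = n(LiOH) = 0.008416 mol.
V(HClO4) = 0.008416 / 0.2464 = 0.03415 L = 34.2 mL.

34.2 mL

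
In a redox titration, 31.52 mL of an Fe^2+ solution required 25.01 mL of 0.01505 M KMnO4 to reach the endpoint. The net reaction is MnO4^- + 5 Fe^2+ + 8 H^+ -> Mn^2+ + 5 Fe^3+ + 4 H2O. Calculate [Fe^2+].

n(KMnO4) = 0.01505 x 0.02501 = 0.0003764 mol.
From the balanced equation, 1 mol KMnO4 reacts with 5 mol Fe^2+, so n(Fe^2+) = 0.0003764 x 5/1 = 0.001882 mol.
[Fe^2+] = 0.001882 / 0.03152 L = 0.0597 M.

0.0597 M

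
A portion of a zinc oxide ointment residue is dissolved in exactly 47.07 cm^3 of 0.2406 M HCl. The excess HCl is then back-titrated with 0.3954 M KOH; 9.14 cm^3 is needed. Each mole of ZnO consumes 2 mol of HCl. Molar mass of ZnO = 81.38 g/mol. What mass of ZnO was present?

0.314 g

Total n(HCl) added = 0.2406 x 0.04707 = 0.01133 mol.
n(KOH) used = 0.3954 x 0.009140 = 0.003614 mol, which equals the excess n(HCl).
So n(HCl) consumed by the sample = 0.01133 - 0.003614 = 0.007711 mol.
n(ZnO) = 0.007711 / 2 = 0.003856 mol.
mass = 0.003856 mol x 81.38 g/mol = 0.314 g.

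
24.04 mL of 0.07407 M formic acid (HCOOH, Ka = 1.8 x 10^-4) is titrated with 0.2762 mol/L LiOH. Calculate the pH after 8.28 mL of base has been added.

n(acid) = 0.07407 x 0.02404 = 0.001781 mol; n(LiOH) added = 0.2762 x 0.008280 = 0.002287 mol.
Base is in excess by 0.002287 - 0.001781 = 0.0005063 mol in a total volume of 0.03232 L.
[OH^-] = 0.0005063/0.03232 = 0.01567 M, so pOH = 1.81 and pH = 14.00 - 1.81 = 12.19.

12.19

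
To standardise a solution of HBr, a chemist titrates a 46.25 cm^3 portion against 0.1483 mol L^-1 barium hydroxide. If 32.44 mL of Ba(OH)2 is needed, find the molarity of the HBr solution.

n(Ba(OH)2) delivered = 0.1483 x 0.03244 = 0.004811 mol.
The reaction is 2 HBr + 1 Ba(OH)2, so n(HBr) = 0.004811 x 2/1 = 0.009622 mol.
[HBr] = 0.009622 mol / 0.04625 L = 0.208 M.

0.208 M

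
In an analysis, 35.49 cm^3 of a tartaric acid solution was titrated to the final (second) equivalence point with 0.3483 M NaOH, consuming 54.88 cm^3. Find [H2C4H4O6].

n(NaOH) = 0.3483 x 0.05488 = 0.01911 mol.
At the final (second) equivalence point, 2 mol OH^- react per mol H2C4H4O6, so n(H2C4H4O6) = 0.01911 / 2 = 0.009557 mol.
[H2C4H4O6] = 0.009557 / 0.03549 L = 0.269 M.

0.269 M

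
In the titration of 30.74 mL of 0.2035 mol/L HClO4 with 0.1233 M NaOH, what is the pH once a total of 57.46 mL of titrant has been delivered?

n(acid) = 0.2035 x 0.03074 = 0.006256 mol; n(NaOH) added = 0.1233 x 0.05746 = 0.007085 mol.
Base is in excess by 0.007085 - 0.006256 = 0.0008292 mol in a total volume of 0.08820 L.
[OH^-] = 0.0008292/0.08820 = 0.009402 M, so pOH = 2.03 and pH = 14.00 - 2.03 = 11.97.

11.97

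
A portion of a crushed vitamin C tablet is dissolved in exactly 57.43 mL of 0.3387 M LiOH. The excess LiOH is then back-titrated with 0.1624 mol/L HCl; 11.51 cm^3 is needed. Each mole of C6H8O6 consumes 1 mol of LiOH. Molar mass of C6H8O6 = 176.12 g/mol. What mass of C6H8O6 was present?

3.10 g

Total n(LiOH) added = 0.3387 x 0.05743 = 0.01945 mol.
n(HCl) used = 0.1624 x 0.01151 = 0.001869 mol, which equals the excess n(LiOH).
So n(LiOH) consumed by the sample = 0.01945 - 0.001869 = 0.01758 mol.
n(C6H8O6) = 0.01758 / 1 = 0.01758 mol.
mass = 0.01758 mol x 176.12 g/mol = 3.10 g.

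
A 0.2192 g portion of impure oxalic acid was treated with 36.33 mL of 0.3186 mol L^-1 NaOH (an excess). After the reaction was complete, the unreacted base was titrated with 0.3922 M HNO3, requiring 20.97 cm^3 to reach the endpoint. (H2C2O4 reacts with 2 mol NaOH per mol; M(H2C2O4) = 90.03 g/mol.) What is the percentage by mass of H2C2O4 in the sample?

Total n(NaOH) added = 0.3186 x 0.03633 = 0.01157 mol.
n(HNO3) used = 0.3922 x 0.02097 = 0.008224 mol, which equals the excess n(NaOH).
So n(NaOH) consumed by the sample = 0.01157 - 0.008224 = 0.003350 mol.
n(H2C2O4) = 0.003350 / 2 = 0.001675 mol.
mass H2C2O4 = 0.001675 x 90.03 = 0.1508 g, so %H2C2O4 = 0.1508/0.2192 x 100 = 68.8%.

68.8%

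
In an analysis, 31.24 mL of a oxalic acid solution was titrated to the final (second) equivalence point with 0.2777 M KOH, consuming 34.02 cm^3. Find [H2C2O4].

0.151 M

n(KOH) = 0.2777 x 0.03402 = 0.009447 mol.
At the final (second) equivalence point, 2 mol OH^- react per mol H2C2O4, so n(H2C2O4) = 0.009447 / 2 = 0.004724 mol.
[H2C2O4] = 0.004724 / 0.03124 L = 0.151 M.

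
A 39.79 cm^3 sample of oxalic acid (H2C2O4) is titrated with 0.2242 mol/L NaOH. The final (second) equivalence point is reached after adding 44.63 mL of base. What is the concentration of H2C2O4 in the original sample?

n(NaOH) = 0.2242 x 0.04463 = 0.01001 mol.
At the final (second) equivalence point, 2 mol OH^- react per mol H2C2O4, so n(H2C2O4) = 0.01001 / 2 = 0.005003 mol.
[H2C2O4] = 0.005003 / 0.03979 L = 0.126 M.

0.126 M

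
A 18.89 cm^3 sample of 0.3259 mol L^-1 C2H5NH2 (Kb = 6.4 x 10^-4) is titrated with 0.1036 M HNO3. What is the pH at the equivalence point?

5.96

n(C2H5NH2) = 0.3259 x 0.01889 = 0.006156 mol; V(HNO3) at equivalence = 0.006156/0.1036 = 0.05942 L.
At equivalence the base is fully converted to C2H5NH3+; total volume = 0.07831 L, so [C2H5NH3+] = 0.006156/0.07831 = 0.07861 M.
Ka(C2H5NH3+) = Kw/Kb = 1.0e-14 / 6.4 x 10^-4 = 1.56e-11.
[H^+] = sqrt(Ka x [C2H5NH3+]) = sqrt(1.56e-11 x 0.07861) = 1.11e-6 M.
pH = -log(1.11e-6) = 5.96.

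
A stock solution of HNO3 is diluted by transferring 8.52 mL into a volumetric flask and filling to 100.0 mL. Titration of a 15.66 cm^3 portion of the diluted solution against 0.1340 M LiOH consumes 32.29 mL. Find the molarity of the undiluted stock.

n(LiOH) = 0.1340 x 0.03229 = 0.004327 mol.
n(HNO3) in the aliquot = 0.004327 mol.
[diluted HNO3] = 0.004327 / 0.01566 = 0.2763 M.
Dilution factor = 100.0/8.520 = 11.74, so [stock] = 0.2763 x 11.74 = 3.24 M.

3.24 M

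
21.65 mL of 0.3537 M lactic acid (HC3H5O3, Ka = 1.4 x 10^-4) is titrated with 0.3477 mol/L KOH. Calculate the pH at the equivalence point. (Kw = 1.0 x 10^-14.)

n(HC3H5O3) = 0.3537 x 0.02165 = 0.007658 mol; V(KOH) at equivalence = 0.007658/0.3477 = 0.02202 L.
At equivalence all the acid is converted to C3H5O3-; total volume = 0.02165 + 0.02202 = 0.04367 L, so [C3H5O3-] = 0.007658/0.04367 = 0.1753 M.
Kb = Kw/Ka = 1.0e-14 / 1.4 x 10^-4 = 7.14e-11.
[OH^-] = sqrt(Kb x [C3H5O3-]) = sqrt(7.14e-11 x 0.1753) = 3.54e-6 M.
pOH = 5.45, so pH = 14.00 - 5.45 = 8.55.

8.55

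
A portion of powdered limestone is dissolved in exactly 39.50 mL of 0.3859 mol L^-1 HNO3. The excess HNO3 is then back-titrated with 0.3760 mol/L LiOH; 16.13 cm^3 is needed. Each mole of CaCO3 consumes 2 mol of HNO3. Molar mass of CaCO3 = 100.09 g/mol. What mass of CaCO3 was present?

0.459 g

Total n(HNO3) added = 0.3859 x 0.03950 = 0.01524 mol.
n(LiOH) used = 0.3760 x 0.01613 = 0.006065 mol, which equals the excess n(HNO3).
So n(HNO3) consumed by the sample = 0.01524 - 0.006065 = 0.009178 mol.
n(CaCO3) = 0.009178 / 2 = 0.004589 mol.
mass = 0.004589 mol x 100.09 g/mol = 0.459 g.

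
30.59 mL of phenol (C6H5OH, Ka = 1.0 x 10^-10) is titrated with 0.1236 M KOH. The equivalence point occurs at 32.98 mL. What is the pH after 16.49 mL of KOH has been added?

16.49 mL is exactly half the equivalence volume (32.98/2), i.e. the half-equivalence point.
There, n(HA) = n(A^-), so pH = pKa = -log(1.0 x 10^-10) = 10.00.

10.00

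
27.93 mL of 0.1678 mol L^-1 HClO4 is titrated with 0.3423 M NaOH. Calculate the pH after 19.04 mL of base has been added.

n(acid) = 0.1678 x 0.02793 = 0.004687 mol; n(NaOH) added = 0.3423 x 0.01904 = 0.006517 mol.
Base is in excess by 0.006517 - 0.004687 = 0.001831 mol in a total volume of 0.04697 L.
[OH^-] = 0.001831/0.04697 = 0.03898 M, so pOH = 1.41 and pH = 14.00 - 1.41 = 12.59.

12.59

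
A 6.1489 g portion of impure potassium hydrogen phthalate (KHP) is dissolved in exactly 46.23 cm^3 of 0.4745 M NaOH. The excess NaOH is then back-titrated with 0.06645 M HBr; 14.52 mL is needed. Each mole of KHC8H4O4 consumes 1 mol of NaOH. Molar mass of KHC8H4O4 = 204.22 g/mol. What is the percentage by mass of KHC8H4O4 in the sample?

Total n(NaOH) added = 0.4745 x 0.04623 = 0.02194 mol.
n(HBr) used = 0.06645 x 0.01452 = 0.0009649 mol, which equals the excess n(NaOH).
So n(NaOH) consumed by the sample = 0.02194 - 0.0009649 = 0.02097 mol.
n(KHC8H4O4) = 0.02097 / 1 = 0.02097 mol.
mass KHC8H4O4 = 0.02097 x 204.22 = 4.283 g, so %KHC8H4O4 = 4.283/6.1489 x 100 = 69.7%.

69.7%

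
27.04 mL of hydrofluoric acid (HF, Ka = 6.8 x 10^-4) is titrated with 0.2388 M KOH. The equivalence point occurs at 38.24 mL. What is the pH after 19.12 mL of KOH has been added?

3.17

19.12 mL is exactly half the equivalence volume (38.24/2), i.e. the half-equivalence point.
There, n(HA) = n(A^-), so pH = pKa = -log(6.8 x 10^-4) = 3.17.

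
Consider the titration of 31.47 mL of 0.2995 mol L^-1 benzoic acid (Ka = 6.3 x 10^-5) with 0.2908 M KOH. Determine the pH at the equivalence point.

8.68

n(C6H5COOH) = 0.2995 x 0.03147 = 0.009425 mol; V(KOH) at equivalence = 0.009425/0.2908 = 0.03241 L.
At equivalence all the acid is converted to C6H5COO-; total volume = 0.03147 + 0.03241 = 0.06388 L, so [C6H5COO-] = 0.009425/0.06388 = 0.1475 M.
Kb = Kw/Ka = 1.0e-14 / 6.3 x 10^-5 = 1.59e-10.
[OH^-] = sqrt(Kb x [C6H5COO-]) = sqrt(1.59e-10 x 0.1475) = 4.84e-6 M.
pOH = 5.32, so pH = 14.00 - 5.32 = 8.68.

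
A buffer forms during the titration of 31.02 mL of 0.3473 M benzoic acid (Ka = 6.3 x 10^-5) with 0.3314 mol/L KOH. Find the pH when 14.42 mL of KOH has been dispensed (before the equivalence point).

4.10

Initial n(C6H5COOH) = 0.3473 x 0.03102 = 0.01077 mol.
n(KOH) added = 0.3314 x 0.01442 = 0.004779 mol, converting that many moles of C6H5COOH to C6H5COO-.
Remaining n(C6H5COOH) = 0.005994 mol; n(C6H5COO-) = 0.004779 mol.
By Henderson-Hasselbalch, pH = pKa + log([A^-]/[HA]) = 4.20 + log(0.004779/0.005994) = 4.20 + (-0.10) = 4.10.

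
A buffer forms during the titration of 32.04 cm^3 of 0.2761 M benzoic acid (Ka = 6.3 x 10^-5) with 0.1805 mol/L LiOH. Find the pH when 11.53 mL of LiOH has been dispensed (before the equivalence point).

Initial n(C6H5COOH) = 0.2761 x 0.03204 = 0.008846 mol.
n(LiOH) added = 0.1805 x 0.01153 = 0.002081 mol, converting that many moles of C6H5COOH to C6H5COO-.
Remaining n(C6H5COOH) = 0.006765 mol; n(C6H5COO-) = 0.002081 mol.
By Henderson-Hasselbalch, pH = pKa + log([A^-]/[HA]) = 4.20 + log(0.002081/0.006765) = 4.20 + (-0.51) = 3.69.

3.69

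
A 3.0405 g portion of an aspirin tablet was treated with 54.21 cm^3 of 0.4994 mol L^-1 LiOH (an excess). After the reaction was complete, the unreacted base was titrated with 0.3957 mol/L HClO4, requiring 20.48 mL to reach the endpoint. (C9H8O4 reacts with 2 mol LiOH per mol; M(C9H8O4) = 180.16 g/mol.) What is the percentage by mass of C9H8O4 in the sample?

56.2%

Total n(LiOH) added = 0.4994 x 0.05421 = 0.02707 mol.
n(HClO4) used = 0.3957 x 0.02048 = 0.008104 mol, which equals the excess n(LiOH).
So n(LiOH) consumed by the sample = 0.02707 - 0.008104 = 0.01897 mol.
n(C9H8O4) = 0.01897 / 2 = 0.009484 mol.
mass C9H8O4 = 0.009484 x 180.16 = 1.709 g, so %C9H8O4 = 1.709/3.0405 x 100 = 56.2%.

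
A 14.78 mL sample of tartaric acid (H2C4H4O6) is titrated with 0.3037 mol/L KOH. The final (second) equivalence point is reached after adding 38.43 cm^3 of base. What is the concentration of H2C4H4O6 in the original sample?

0.395 M

n(KOH) = 0.3037 x 0.03843 = 0.01167 mol.
At the final (second) equivalence point, 2 mol OH^- react per mol H2C4H4O6, so n(H2C4H4O6) = 0.01167 / 2 = 0.005836 mol.
[H2C4H4O6] = 0.005836 / 0.01478 L = 0.395 M.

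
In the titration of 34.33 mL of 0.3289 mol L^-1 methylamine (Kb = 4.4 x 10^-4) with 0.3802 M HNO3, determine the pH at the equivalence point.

n(CH3NH2) = 0.3289 x 0.03433 = 0.01129 mol; V(HNO3) at equivalence = 0.01129/0.3802 = 0.02970 L.
At equivalence the base is fully converted to CH3NH3+; total volume = 0.06403 L, so [CH3NH3+] = 0.01129/0.06403 = 0.1763 M.
Ka(CH3NH3+) = Kw/Kb = 1.0e-14 / 4.4 x 10^-4 = 2.27e-11.
[H^+] = sqrt(Ka x [CH3NH3+]) = sqrt(2.27e-11 x 0.1763) = 2.00e-6 M.
pH = -log(2.00e-6) = 5.70.

5.70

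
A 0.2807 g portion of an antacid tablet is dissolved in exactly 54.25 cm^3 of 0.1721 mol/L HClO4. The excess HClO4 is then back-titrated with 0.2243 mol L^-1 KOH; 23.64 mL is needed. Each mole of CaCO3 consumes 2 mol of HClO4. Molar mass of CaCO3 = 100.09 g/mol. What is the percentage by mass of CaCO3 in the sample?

Total n(HClO4) added = 0.1721 x 0.05425 = 0.009336 mol.
n(KOH) used = 0.2243 x 0.02364 = 0.005302 mol, which equals the excess n(HClO4).
So n(HClO4) consumed by the sample = 0.009336 - 0.005302 = 0.004034 mol.
n(CaCO3) = 0.004034 / 2 = 0.002017 mol.
mass CaCO3 = 0.002017 x 100.09 = 0.2019 g, so %CaCO3 = 0.2019/0.2807 x 100 = 71.9%.

71.9%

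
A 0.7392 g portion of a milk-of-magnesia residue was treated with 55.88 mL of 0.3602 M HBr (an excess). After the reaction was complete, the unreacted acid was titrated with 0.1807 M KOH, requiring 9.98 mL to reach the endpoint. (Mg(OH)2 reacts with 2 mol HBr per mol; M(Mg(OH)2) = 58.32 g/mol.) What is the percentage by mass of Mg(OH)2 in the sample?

Total n(HBr) added = 0.3602 x 0.05588 = 0.02013 mol.
n(KOH) used = 0.1807 x 0.009980 = 0.001803 mol, which equals the excess n(HBr).
So n(HBr) consumed by the sample = 0.02013 - 0.001803 = 0.01832 mol.
n(Mg(OH)2) = 0.01832 / 2 = 0.009162 mol.
mass Mg(OH)2 = 0.009162 x 58.32 = 0.5343 g, so %Mg(OH)2 = 0.5343/0.7392 x 100 = 72.3%.

72.3%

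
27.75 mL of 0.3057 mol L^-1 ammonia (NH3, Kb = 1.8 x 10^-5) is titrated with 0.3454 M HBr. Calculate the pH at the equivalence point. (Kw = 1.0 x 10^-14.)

n(NH3) = 0.3057 x 0.02775 = 0.008483 mol; V(HBr) at equivalence = 0.008483/0.3454 = 0.02456 L.
At equivalence the base is fully converted to NH4+; total volume = 0.05231 L, so [NH4+] = 0.008483/0.05231 = 0.1622 M.
Ka(NH4+) = Kw/Kb = 1.0e-14 / 1.8 x 10^-5 = 5.56e-10.
[H^+] = sqrt(Ka x [NH4+]) = sqrt(5.56e-10 x 0.1622) = 9.49e-6 M.
pH = -log(9.49e-6) = 5.02.

5.02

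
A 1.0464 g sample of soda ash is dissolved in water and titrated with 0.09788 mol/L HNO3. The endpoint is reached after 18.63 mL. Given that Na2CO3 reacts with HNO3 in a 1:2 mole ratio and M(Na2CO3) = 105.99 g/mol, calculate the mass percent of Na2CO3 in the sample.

9.24%

n(HNO3) = 0.09788 x 0.01863 = 0.001824 mol.
n(Na2CO3) = 0.001824 / 2 = 0.0009118 mol.
mass of Na2CO3 = 0.0009118 x 105.99 = 0.09664 g.
% purity = 0.09664 / 1.0464 x 100 = 9.24%.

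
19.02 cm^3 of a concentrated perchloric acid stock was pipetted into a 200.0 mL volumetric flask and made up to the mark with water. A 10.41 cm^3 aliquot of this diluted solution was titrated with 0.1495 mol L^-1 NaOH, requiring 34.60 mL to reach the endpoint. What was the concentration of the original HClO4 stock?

n(NaOH) = 0.1495 x 0.03460 = 0.005173 mol.
n(HClO4) in the aliquot = 0.005173 mol.
[diluted HClO4] = 0.005173 / 0.01041 = 0.4969 M.
Dilution factor = 200.0/19.02 = 10.52, so [stock] = 0.4969 x 10.52 = 5.22 M.

5.22 M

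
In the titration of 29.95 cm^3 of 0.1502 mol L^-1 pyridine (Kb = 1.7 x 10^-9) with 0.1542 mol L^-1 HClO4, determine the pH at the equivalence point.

3.17

n(C5H5N) = 0.1502 x 0.02995 = 0.004498 mol; V(HClO4) at equivalence = 0.004498/0.1542 = 0.02917 L.
At equivalence the base is fully converted to C5H5NH+; total volume = 0.05912 L, so [C5H5NH+] = 0.004498/0.05912 = 0.07609 M.
Ka(C5H5NH+) = Kw/Kb = 1.0e-14 / 1.7 x 10^-9 = 5.88e-6.
[H^+] = sqrt(Ka x [C5H5NH+]) = sqrt(5.88e-6 x 0.07609) = 0.000669 M.
pH = -log(0.000669) = 3.17.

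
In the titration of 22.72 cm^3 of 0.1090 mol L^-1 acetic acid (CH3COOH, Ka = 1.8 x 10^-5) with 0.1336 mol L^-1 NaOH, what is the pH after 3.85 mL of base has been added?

Initial n(CH3COOH) = 0.1090 x 0.02272 = 0.002476 mol.
n(NaOH) added = 0.1336 x 0.003850 = 0.0005144 mol, converting that many moles of CH3COOH to CH3COO-.
Remaining n(CH3COOH) = 0.001962 mol; n(CH3COO-) = 0.0005144 mol.
By Henderson-Hasselbalch, pH = pKa + log([A^-]/[HA]) = 4.74 + log(0.0005144/0.001962) = 4.74 + (-0.58) = 4.16.

4.16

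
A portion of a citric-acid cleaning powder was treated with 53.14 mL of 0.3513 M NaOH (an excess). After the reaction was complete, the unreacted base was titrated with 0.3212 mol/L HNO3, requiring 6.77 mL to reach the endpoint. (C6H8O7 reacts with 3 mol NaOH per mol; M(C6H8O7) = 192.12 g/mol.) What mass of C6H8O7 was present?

Total n(NaOH) added = 0.3513 x 0.05314 = 0.01867 mol.
n(HNO3) used = 0.3212 x 0.006770 = 0.002175 mol, which equals the excess n(NaOH).
So n(NaOH) consumed by the sample = 0.01867 - 0.002175 = 0.01649 mol.
n(C6H8O7) = 0.01649 / 3 = 0.005498 mol.
mass = 0.005498 mol x 192.12 g/mol = 1.06 g.

1.06 g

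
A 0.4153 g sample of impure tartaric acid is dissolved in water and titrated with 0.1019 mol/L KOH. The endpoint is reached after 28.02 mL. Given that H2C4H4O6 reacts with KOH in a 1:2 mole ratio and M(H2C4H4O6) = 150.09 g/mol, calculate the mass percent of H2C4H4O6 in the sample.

51.6%

n(KOH) = 0.1019 x 0.02802 = 0.002855 mol.
n(H2C4H4O6) = 0.002855 / 2 = 0.001428 mol.
mass of H2C4H4O6 = 0.001428 x 150.09 = 0.2143 g.
% purity = 0.2143 / 0.4153 x 100 = 51.6%.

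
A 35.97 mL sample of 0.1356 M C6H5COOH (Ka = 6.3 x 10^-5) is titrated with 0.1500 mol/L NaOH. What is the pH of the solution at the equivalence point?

8.53

n(C6H5COOH) = 0.1356 x 0.03597 = 0.004878 mol; V(NaOH) at equivalence = 0.004878/0.1500 = 0.03252 L.
At equivalence all the acid is converted to C6H5COO-; total volume = 0.03597 + 0.03252 = 0.06849 L, so [C6H5COO-] = 0.004878/0.06849 = 0.07122 M.
Kb = Kw/Ka = 1.0e-14 / 6.3 x 10^-5 = 1.59e-10.
[OH^-] = sqrt(Kb x [C6H5COO-]) = sqrt(1.59e-10 x 0.07122) = 3.36e-6 M.
pOH = 5.47, so pH = 14.00 - 5.47 = 8.53.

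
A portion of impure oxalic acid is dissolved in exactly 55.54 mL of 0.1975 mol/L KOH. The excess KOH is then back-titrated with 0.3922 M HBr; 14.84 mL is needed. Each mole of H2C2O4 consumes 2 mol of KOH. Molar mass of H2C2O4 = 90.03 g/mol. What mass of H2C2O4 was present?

Total n(KOH) added = 0.1975 x 0.05554 = 0.01097 mol.
n(HBr) used = 0.3922 x 0.01484 = 0.005820 mol, which equals the excess n(KOH).
So n(KOH) consumed by the sample = 0.01097 - 0.005820 = 0.005149 mol.
n(H2C2O4) = 0.005149 / 2 = 0.002574 mol.
mass = 0.002574 mol x 90.03 g/mol = 0.232 g.

0.232 g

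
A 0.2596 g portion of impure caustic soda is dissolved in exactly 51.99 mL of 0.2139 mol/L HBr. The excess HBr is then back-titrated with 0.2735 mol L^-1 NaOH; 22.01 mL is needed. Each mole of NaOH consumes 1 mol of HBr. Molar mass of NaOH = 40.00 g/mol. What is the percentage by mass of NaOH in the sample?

78.6%

Total n(HBr) added = 0.2139 x 0.05199 = 0.01112 mol.
n(NaOH) used = 0.2735 x 0.02201 = 0.006020 mol, which equals the excess n(HBr).
So n(HBr) consumed by the sample = 0.01112 - 0.006020 = 0.005101 mol.
n(NaOH) = 0.005101 / 1 = 0.005101 mol.
mass NaOH = 0.005101 x 40.00 = 0.2040 g, so %NaOH = 0.2040/0.2596 x 100 = 78.6%.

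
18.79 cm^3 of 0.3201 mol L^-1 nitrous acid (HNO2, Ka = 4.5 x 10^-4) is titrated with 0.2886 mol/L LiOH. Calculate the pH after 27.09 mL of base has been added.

12.59

n(acid) = 0.3201 x 0.01879 = 0.006015 mol; n(LiOH) added = 0.2886 x 0.02709 = 0.007818 mol.
Base is in excess by 0.007818 - 0.006015 = 0.001803 mol in a total volume of 0.04588 L.
[OH^-] = 0.001803/0.04588 = 0.03931 M, so pOH = 1.41 and pH = 14.00 - 1.41 = 12.59.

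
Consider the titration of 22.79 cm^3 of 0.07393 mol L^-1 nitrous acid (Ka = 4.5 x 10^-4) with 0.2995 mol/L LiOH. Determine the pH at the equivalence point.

8.06

n(HNO2) = 0.07393 x 0.02279 = 0.001685 mol; V(LiOH) at equivalence = 0.001685/0.2995 = 0.005626 L.
At equivalence all the acid is converted to NO2-; total volume = 0.02279 + 0.005626 = 0.02842 L, so [NO2-] = 0.001685/0.02842 = 0.05929 M.
Kb = Kw/Ka = 1.0e-14 / 4.5 x 10^-4 = 2.22e-11.
[OH^-] = sqrt(Kb x [NO2-]) = sqrt(2.22e-11 x 0.05929) = 1.15e-6 M.
pOH = 5.94, so pH = 14.00 - 5.94 = 8.06.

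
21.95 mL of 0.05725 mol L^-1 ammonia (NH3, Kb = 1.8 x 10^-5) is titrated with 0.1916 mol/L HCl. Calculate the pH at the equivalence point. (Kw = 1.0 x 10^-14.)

n(NH3) = 0.05725 x 0.02195 = 0.001257 mol; V(HCl) at equivalence = 0.001257/0.1916 = 0.006559 L.
At equivalence the base is fully converted to NH4+; total volume = 0.02851 L, so [NH4+] = 0.001257/0.02851 = 0.04408 M.
Ka(NH4+) = Kw/Kb = 1.0e-14 / 1.8 x 10^-5 = 5.56e-10.
[H^+] = sqrt(Ka x [NH4+]) = sqrt(5.56e-10 x 0.04408) = 4.95e-6 M.
pH = -log(4.95e-6) = 5.31.

5.31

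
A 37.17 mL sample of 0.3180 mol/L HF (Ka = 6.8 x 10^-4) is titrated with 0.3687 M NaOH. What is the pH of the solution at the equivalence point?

8.20

n(HF) = 0.3180 x 0.03717 = 0.01182 mol; V(NaOH) at equivalence = 0.01182/0.3687 = 0.03206 L.
At equivalence all the acid is converted to F-; total volume = 0.03717 + 0.03206 = 0.06923 L, so [F-] = 0.01182/0.06923 = 0.1707 M.
Kb = Kw/Ka = 1.0e-14 / 6.8 x 10^-4 = 1.47e-11.
[OH^-] = sqrt(Kb x [F-]) = sqrt(1.47e-11 x 0.1707) = 1.58e-6 M.
pOH = 5.80, so pH = 14.00 - 5.80 = 8.20.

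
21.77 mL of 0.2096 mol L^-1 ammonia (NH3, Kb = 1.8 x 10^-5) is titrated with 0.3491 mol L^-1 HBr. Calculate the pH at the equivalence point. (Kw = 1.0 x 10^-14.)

5.07

n(NH3) = 0.2096 x 0.02177 = 0.004563 mol; V(HBr) at equivalence = 0.004563/0.3491 = 0.01307 L.
At equivalence the base is fully converted to NH4+; total volume = 0.03484 L, so [NH4+] = 0.004563/0.03484 = 0.1310 M.
Ka(NH4+) = Kw/Kb = 1.0e-14 / 1.8 x 10^-5 = 5.56e-10.
[H^+] = sqrt(Ka x [NH4+]) = sqrt(5.56e-10 x 0.1310) = 8.53e-6 M.
pH = -log(8.53e-6) = 5.07.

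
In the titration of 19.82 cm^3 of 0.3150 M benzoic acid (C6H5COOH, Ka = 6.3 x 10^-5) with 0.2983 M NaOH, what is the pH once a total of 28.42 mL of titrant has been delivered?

n(acid) = 0.3150 x 0.01982 = 0.006243 mol; n(NaOH) added = 0.2983 x 0.02842 = 0.008478 mol.
Base is in excess by 0.008478 - 0.006243 = 0.002234 mol in a total volume of 0.04824 L.
[OH^-] = 0.002234/0.04824 = 0.04632 M, so pOH = 1.33 and pH = 14.00 - 1.33 = 12.67.

12.67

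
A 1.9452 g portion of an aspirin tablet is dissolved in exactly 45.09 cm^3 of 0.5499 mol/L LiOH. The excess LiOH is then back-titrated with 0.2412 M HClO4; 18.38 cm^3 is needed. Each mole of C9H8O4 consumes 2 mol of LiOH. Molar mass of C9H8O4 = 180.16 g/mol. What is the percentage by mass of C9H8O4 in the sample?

94.3%

Total n(LiOH) added = 0.5499 x 0.04509 = 0.02479 mol.
n(HClO4) used = 0.2412 x 0.01838 = 0.004433 mol, which equals the excess n(LiOH).
So n(LiOH) consumed by the sample = 0.02479 - 0.004433 = 0.02036 mol.
n(C9H8O4) = 0.02036 / 2 = 0.01018 mol.
mass C9H8O4 = 0.01018 x 180.16 = 1.834 g, so %C9H8O4 = 1.834/1.9452 x 100 = 94.3%.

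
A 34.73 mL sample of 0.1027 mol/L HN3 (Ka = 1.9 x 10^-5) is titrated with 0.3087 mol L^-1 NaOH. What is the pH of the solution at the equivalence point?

n(HN3) = 0.1027 x 0.03473 = 0.003567 mol; V(NaOH) at equivalence = 0.003567/0.3087 = 0.01155 L.
At equivalence all the acid is converted to N3-; total volume = 0.03473 + 0.01155 = 0.04628 L, so [N3-] = 0.003567/0.04628 = 0.07706 M.
Kb = Kw/Ka = 1.0e-14 / 1.9 x 10^-5 = 5.26e-10.
[OH^-] = sqrt(Kb x [N3-]) = sqrt(5.26e-10 x 0.07706) = 6.37e-6 M.
pOH = 5.20, so pH = 14.00 - 5.20 = 8.80.

8.80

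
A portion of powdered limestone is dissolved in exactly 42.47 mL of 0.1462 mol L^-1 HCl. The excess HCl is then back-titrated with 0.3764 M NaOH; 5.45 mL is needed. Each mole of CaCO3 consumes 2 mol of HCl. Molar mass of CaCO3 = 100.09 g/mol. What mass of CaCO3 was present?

0.208 g

Total n(HCl) added = 0.1462 x 0.04247 = 0.006209 mol.
n(NaOH) used = 0.3764 x 0.005450 = 0.002051 mol, which equals the excess n(HCl).
So n(HCl) consumed by the sample = 0.006209 - 0.002051 = 0.004158 mol.
n(CaCO3) = 0.004158 / 2 = 0.002079 mol.
mass = 0.002079 mol x 100.09 g/mol = 0.208 g.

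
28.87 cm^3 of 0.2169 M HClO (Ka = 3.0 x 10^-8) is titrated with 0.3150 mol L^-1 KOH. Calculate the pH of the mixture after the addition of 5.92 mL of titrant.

7.15

Initial n(HClO) = 0.2169 x 0.02887 = 0.006262 mol.
n(KOH) added = 0.3150 x 0.005920 = 0.001865 mol, converting that many moles of HClO to ClO-.
Remaining n(HClO) = 0.004397 mol; n(ClO-) = 0.001865 mol.
By Henderson-Hasselbalch, pH = pKa + log([A^-]/[HA]) = 7.52 + log(0.001865/0.004397) = 7.52 + (-0.37) = 7.15.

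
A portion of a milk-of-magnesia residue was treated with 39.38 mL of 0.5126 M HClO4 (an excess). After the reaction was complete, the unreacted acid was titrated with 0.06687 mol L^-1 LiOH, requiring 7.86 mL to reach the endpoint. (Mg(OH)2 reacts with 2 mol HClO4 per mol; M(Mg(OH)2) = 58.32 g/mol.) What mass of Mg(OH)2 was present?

Total n(HClO4) added = 0.5126 x 0.03938 = 0.02019 mol.
n(LiOH) used = 0.06687 x 0.007860 = 0.0005256 mol, which equals the excess n(HClO4).
So n(HClO4) consumed by the sample = 0.02019 - 0.0005256 = 0.01966 mol.
n(Mg(OH)2) = 0.01966 / 2 = 0.009830 mol.
mass = 0.009830 mol x 58.32 g/mol = 0.573 g.

0.573 g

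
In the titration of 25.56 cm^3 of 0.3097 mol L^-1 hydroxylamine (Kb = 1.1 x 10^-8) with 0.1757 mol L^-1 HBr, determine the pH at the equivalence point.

3.50

n(NH2OH) = 0.3097 x 0.02556 = 0.007916 mol; V(HBr) at equivalence = 0.007916/0.1757 = 0.04505 L.
At equivalence the base is fully converted to NH3OH+; total volume = 0.07061 L, so [NH3OH+] = 0.007916/0.07061 = 0.1121 M.
Ka(NH3OH+) = Kw/Kb = 1.0e-14 / 1.1 x 10^-8 = 9.09e-7.
[H^+] = sqrt(Ka x [NH3OH+]) = sqrt(9.09e-7 x 0.1121) = 0.000319 M.
pH = -log(0.000319) = 3.50.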